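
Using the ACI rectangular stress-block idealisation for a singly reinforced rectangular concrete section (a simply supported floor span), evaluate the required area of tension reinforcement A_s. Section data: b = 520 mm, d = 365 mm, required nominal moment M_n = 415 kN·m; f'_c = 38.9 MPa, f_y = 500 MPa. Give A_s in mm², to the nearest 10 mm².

A_s ≈ 2530 mm²

With M_n = 0.85 f'_c a b (d − a/2), solve the quadratic for a:
a = d − √(d² − 2M_n/(0.85 f'_c b)) = 365 − √(365² − 2 × 415×10⁶/(0.85 × 38.9 × 520)) = 73.54 mm.
A_s = 0.85 f'_c a b / f_y = 0.85 × 38.9 × 73.54 × 520 / 500 = 2528.9 mm².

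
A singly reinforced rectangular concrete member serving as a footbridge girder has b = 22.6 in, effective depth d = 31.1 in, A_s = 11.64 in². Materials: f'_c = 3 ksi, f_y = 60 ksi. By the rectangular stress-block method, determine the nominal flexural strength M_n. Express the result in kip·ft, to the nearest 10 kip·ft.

T = A_s f_y = 11.64 × 60 = 698.4 kips.
a = T/(0.85 f'_c b) = 698.4/(0.85 × 3 × 22.6) = 12.119 in.
M_n = T(d − a/2) = 698.4 × (31.1 − 6.0595) = 17488.3 kip·in = 17488.3/12 = 1457.36 kip·ft.

M_n ≈ 1460 kip·ft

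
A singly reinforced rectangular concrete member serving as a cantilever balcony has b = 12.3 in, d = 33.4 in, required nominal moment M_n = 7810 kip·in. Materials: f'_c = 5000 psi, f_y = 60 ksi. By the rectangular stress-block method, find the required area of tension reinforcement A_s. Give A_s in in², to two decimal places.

From M_n = 0.85 f'_c a b (d − a/2):
a = d − √(d² − 2M_n/(0.85 f'_c b)) = 33.4 − √(33.4² − 2 × 7810/(0.85 × 5 × 12.3)) = 4.821 in.
A_s = 0.85 f'_c a b / f_y = 0.85 × 5 × 4.821 × 12.3 / 60 = 4.200 in².

A_s ≈ 4.20 in²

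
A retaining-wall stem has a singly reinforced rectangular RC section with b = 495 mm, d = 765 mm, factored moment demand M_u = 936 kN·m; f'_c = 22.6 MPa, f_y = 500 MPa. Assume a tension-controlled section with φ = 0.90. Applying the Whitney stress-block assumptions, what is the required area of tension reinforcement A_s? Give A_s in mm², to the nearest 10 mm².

A_s ≈ 3040 mm²

M_n = M_u/φ = 936/0.90 = 1040 kN·m.
With M_n = 0.85 f'_c a b (d − a/2), solve the quadratic for a:
a = d − √(d² − 2M_n/(0.85 f'_c b)) = 765 − √(765² − 2 × 1040×10⁶/(0.85 × 22.6 × 495)) = 159.62 mm.
A_s = 0.85 f'_c a b / f_y = 0.85 × 22.6 × 159.62 × 495 / 500 = 3035.6 mm².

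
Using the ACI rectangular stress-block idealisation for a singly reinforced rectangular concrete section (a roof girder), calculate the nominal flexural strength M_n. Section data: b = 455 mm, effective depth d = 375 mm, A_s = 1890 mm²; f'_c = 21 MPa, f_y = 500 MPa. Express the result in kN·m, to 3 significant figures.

T = A_s f_y = 1890 × 500 = 945000 N = 945 kN.
From C = T: a = T/(0.85 f'_c b) = 945000/(0.85 × 21 × 455) = 116.35 mm.
M_n = T(d − a/2) = 945 kN × (375 − 58.175) mm = 299.40 kN·m.

M_n ≈ 299 kN·m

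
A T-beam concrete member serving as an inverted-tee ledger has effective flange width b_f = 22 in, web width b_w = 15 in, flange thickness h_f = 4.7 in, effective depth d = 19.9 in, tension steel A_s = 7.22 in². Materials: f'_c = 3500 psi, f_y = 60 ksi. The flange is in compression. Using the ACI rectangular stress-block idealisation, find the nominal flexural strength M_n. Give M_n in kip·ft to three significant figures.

M_n ≈ 594 kip·ft

Tension: T = A_s f_y = 7.22 × 60 = 433.2 kips.
Try a within the flange: a = T/(0.85 f'_c b_f) = 433.2/(0.85 × 3.5 × 22) = 6.619 in.
a = 6.619 > h_f = 4.7 in: the block extends into the web. Split into flange-overhang and web parts.
C_f = 0.85 f'_c (b_f − b_w) h_f = 0.85 × 3.5 × (22 − 15) × 4.7 = 97.9 kips.
Remaining web compression depth: a_w = (T − C_f)/(0.85 f'_c b_w) = (433.2 − 97.9)/(0.85 × 3.5 × 15) = 7.514 in.
M_n = C_f(d − h_f/2) + (T − C_f)(d − a_w/2) = 97.9 × (19.9 − 2.35) + 335.3 × (19.9 − 3.757) = 1718.1 + 5412.7 = 7130.8 kip·in.
M_n = 7130.8/12 = 594.23 kip·ft.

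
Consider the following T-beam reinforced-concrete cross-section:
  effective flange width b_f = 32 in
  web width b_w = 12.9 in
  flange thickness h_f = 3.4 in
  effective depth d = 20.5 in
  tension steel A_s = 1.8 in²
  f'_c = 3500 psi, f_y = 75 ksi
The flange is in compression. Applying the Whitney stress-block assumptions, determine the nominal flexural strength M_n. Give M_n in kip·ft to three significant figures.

M_n ≈ 223 kip·ft

Tension: T = A_s f_y = 1.8 × 75 = 135 kips.
Try a within the flange: a = T/(0.85 f'_c b_f) = 135/(0.85 × 3.5 × 32) = 1.418 in.
Since a = 1.418 ≤ h_f = 3.4 in, the stress block lies entirely in the flange; analyse as a rectangular beam of width b_f.
M_n = T(d − a/2) = 135 × (20.5 − 0.709) = 2671.8 kip·in.
M_n = 2671.8/12 = 222.65 kip·ft.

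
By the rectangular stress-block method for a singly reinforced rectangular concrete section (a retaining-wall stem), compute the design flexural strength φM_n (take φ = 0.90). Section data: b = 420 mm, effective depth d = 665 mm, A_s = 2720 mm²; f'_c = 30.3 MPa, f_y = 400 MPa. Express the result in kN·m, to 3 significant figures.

T = A_s f_y = 2720 × 400 = 1088000 N = 1088 kN.
From C = T: a = T/(0.85 f'_c b) = 1088000/(0.85 × 30.3 × 420) = 100.58 mm.
M_n = T(d − a/2) = 1088 kN × (665 − 50.29) mm = 668.80 kN·m.
φM_n = 0.90 × 668.80 = 601.92 kN·m.

φM_n ≈ 602 kN·m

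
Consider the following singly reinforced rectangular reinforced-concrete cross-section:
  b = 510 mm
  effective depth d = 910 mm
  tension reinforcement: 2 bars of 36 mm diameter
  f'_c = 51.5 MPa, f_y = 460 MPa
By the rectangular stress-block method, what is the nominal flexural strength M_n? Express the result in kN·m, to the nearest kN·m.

A_s = 2 × 1018 = 2036 mm².
T = A_s f_y = 2036 × 460 = 936560 N = 936.56 kN.
From C = T: a = T/(0.85 f'_c b) = 936560/(0.85 × 51.5 × 510) = 41.95 mm.
M_n = T(d − a/2) = 936.56 kN × (910 − 20.975) mm = 832.63 kN·m.

M_n ≈ 833 kN·m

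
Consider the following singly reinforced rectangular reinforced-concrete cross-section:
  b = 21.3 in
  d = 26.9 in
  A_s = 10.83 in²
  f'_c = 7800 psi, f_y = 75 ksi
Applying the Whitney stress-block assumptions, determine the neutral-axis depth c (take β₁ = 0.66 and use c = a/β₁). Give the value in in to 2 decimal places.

c ≈ 8.71 in

T = A_s f_y = 10.83 × 75 = 812.25 kips.
a = T/(0.85 f'_c b) = 812.25/(0.85 × 7.8 × 21.3) = 5.7517 in.
With β₁ = 0.66, c = a/β₁ = 5.7517/0.66 = 8.71 in.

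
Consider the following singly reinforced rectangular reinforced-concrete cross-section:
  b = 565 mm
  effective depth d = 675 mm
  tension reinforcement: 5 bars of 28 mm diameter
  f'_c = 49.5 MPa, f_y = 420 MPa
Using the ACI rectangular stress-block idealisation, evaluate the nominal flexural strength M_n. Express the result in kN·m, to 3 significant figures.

A_s = 5 × 616 = 3080 mm².
T = A_s f_y = 3080 × 420 = 1293600 N = 1293.6 kN.
From C = T: a = T/(0.85 f'_c b) = 1293600/(0.85 × 49.5 × 565) = 54.42 mm.
M_n = T(d − a/2) = 1293.6 kN × (675 − 27.21) mm = 837.98 kN·m.

M_n ≈ 838 kN·m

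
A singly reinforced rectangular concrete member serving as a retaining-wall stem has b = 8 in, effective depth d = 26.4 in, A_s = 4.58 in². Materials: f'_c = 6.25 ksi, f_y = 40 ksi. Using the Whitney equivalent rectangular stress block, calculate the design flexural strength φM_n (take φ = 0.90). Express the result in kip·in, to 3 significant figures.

φM_n ≈ 4000 kip·in

T = A_s f_y = 4.58 × 40 = 183.2 kips.
a = T/(0.85 f'_c b) = 183.2/(0.85 × 6.25 × 8) = 4.311 in.
M_n = T(d − a/2) = 183.2 × (26.4 − 2.1555) = 4441.6 kip·in.
φM_n = 0.90 × 4441.6 = 3997.4 kip·in.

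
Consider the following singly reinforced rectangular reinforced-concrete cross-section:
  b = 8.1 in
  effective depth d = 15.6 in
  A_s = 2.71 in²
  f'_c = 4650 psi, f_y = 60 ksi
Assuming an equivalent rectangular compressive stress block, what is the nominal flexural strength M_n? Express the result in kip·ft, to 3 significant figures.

T = A_s f_y = 2.71 × 60 = 162.6 kips.
a = T/(0.85 f'_c b) = 162.6/(0.85 × 4.65 × 8.1) = 5.079 in.
M_n = T(d − a/2) = 162.6 × (15.6 − 2.5395) = 2123.6 kip·in = 2123.6/12 = 176.97 kip·ft.

M_n ≈ 177 kip·ft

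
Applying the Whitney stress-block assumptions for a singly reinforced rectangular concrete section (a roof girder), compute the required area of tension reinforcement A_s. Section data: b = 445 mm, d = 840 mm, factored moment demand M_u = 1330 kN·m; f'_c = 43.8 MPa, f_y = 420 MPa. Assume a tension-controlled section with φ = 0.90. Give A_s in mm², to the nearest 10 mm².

A_s ≈ 4490 mm²

M_n = M_u/φ = 1330/0.90 = 1477.78 kN·m.
With M_n = 0.85 f'_c a b (d − a/2), solve the quadratic for a:
a = d − √(d² − 2M_n/(0.85 f'_c b)) = 840 − √(840² − 2 × 1477.78×10⁶/(0.85 × 43.8 × 445)) = 113.91 mm.
A_s = 0.85 f'_c a b / f_y = 0.85 × 43.8 × 113.91 × 445 / 420 = 4493.3 mm².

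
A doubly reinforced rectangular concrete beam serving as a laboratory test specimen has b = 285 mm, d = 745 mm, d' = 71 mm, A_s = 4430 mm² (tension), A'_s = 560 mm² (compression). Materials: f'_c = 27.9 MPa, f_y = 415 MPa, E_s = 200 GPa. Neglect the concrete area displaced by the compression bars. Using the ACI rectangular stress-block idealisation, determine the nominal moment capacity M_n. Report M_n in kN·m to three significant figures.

Assume both tension and compression steel yield.
Net tension couple steel: A_s − A'_s = 3870 mm².
a = (A_s − A'_s) f_y / (0.85 f'_c b) = 1606050/(0.85 × 27.9 × 285) = 237.62 mm.
c = a/β₁ = 237.62/0.85 = 279.55 mm; ε'_s = 0.003(c − d')/c = 0.0022 ≥ f_y/E_s = 0.0021, so compression steel does yield.
M_n = (A_s − A'_s) f_y (d − a/2) + A'_s f_y (d − d') = [1606050 × (745 − 118.81) + 232400 × (745 − 71)] × 10⁻⁶ = 1005.69 + 156.64 = 1162.33 kN·m.

M_n ≈ 1160 kN·m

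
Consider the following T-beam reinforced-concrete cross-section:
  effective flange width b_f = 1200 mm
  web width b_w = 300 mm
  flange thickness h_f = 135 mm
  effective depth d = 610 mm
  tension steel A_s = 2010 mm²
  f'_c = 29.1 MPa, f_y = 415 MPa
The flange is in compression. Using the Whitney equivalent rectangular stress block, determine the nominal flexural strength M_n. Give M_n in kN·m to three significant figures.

Tension: T = A_s f_y = 2010 × 415 = 834150 N.
Try a within the flange: a = T/(0.85 f'_c b_f) = 834150/(0.85 × 29.1 × 1200) = 28.10 mm.
Since a = 28.10 ≤ h_f = 135 mm, the stress block lies entirely in the flange; analyse as a rectangular beam of width b_f.
M_n = T(d − a/2) = 834150 × (610 − 14.05) = 497.11 × 10⁶ N·mm.
M_n = 497.11 kN·m.

M_n ≈ 497 kN·m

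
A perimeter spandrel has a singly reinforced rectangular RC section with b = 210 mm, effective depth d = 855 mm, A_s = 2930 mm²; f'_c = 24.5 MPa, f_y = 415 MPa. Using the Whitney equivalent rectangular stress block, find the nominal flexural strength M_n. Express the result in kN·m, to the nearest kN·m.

M_n ≈ 871 kN·m

T = A_s f_y = 2930 × 415 = 1215950 N = 1215.95 kN.
From C = T: a = T/(0.85 f'_c b) = 1215950/(0.85 × 24.5 × 210) = 278.04 mm.
M_n = T(d − a/2) = 1215.95 kN × (855 − 139.02) mm = 870.60 kN·m.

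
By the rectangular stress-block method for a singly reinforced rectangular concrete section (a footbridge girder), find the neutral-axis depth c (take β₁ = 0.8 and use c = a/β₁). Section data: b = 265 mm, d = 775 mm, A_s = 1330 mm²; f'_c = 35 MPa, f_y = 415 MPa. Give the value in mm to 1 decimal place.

T = A_s f_y = 1330 × 415 = 551950 N = 551.95 kN.
Setting C = 0.85 f'_c a b equal to T: a = 551950/(0.85 × 35 × 265) = 70.011 mm.
With β₁ = 0.8, c = a/β₁ = 70.011/0.8 = 87.5 mm.

c ≈ 87.5 mm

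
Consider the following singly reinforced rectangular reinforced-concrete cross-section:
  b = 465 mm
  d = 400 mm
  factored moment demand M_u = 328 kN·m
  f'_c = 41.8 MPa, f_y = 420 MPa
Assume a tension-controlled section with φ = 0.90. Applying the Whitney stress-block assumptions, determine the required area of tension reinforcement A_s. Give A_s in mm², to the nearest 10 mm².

M_n = M_u/φ = 328/0.90 = 364.444 kN·m.
With M_n = 0.85 f'_c a b (d − a/2), solve the quadratic for a:
a = d − √(d² − 2M_n/(0.85 f'_c b)) = 400 − √(400² − 2 × 364.444×10⁶/(0.85 × 41.8 × 465)) = 59.59 mm.
A_s = 0.85 f'_c a b / f_y = 0.85 × 41.8 × 59.59 × 465 / 420 = 2344.1 mm².

A_s ≈ 2340 mm²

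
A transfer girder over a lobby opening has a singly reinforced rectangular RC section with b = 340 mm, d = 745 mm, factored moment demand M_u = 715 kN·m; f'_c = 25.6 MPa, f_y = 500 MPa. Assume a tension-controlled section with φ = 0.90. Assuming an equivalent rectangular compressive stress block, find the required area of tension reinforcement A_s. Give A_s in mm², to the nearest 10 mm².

M_n = M_u/φ = 715/0.90 = 794.444 kN·m.
With M_n = 0.85 f'_c a b (d − a/2), solve the quadratic for a:
a = d − √(d² − 2M_n/(0.85 f'_c b)) = 745 − √(745² − 2 × 794.444×10⁶/(0.85 × 25.6 × 340)) = 161.68 mm.
A_s = 0.85 f'_c a b / f_y = 0.85 × 25.6 × 161.68 × 340 / 500 = 2392.3 mm².

A_s ≈ 2390 mm²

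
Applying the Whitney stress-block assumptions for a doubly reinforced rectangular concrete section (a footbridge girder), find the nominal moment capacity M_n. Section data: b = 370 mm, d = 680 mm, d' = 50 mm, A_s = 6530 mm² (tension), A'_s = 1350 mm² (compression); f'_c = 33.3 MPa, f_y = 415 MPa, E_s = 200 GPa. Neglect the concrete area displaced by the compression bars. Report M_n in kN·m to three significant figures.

Assume both tension and compression steel yield.
Net tension couple steel: A_s − A'_s = 5180 mm².
a = (A_s − A'_s) f_y / (0.85 f'_c b) = 2149700/(0.85 × 33.3 × 370) = 205.26 mm.
c = a/β₁ = 205.26/0.812 = 252.78 mm; ε'_s = 0.003(c − d')/c = 0.0024 ≥ f_y/E_s = 0.0021, so compression steel does yield.
M_n = (A_s − A'_s) f_y (d − a/2) + A'_s f_y (d − d') = [2149700 × (680 − 102.63) + 560250 × (680 − 50)] × 10⁻⁶ = 1241.17 + 352.96 = 1594.13 kN·m.

M_n ≈ 1590 kN·m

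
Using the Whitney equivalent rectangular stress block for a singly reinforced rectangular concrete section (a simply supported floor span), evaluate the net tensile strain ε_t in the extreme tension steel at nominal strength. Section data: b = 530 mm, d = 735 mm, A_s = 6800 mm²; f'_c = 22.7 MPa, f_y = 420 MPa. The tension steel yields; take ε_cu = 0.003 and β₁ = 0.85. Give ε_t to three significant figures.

a = A_s f_y/(0.85 f'_c b) = 279.28 mm.
β₁ = 0.85, so c = a/β₁ = 279.28/0.85 = 328.56 mm.
From the linear strain diagram with ε_cu = 0.003: ε_t = 0.003 (d − c)/c = 0.003 × (735 − 328.56)/328.56 = 0.00371.
ε_t < 0.004 — the section is over-reinforced for flexure under ACI limits.

ε_t ≈ 0.00371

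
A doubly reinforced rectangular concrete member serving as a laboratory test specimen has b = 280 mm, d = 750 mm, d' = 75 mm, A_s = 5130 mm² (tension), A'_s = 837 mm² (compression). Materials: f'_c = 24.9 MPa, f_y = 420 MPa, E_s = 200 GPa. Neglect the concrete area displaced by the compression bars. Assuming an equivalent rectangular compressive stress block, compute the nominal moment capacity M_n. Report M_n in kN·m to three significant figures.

Assume both tension and compression steel yield.
Net tension couple steel: A_s − A'_s = 4293 mm².
a = (A_s − A'_s) f_y / (0.85 f'_c b) = 1803060/(0.85 × 24.9 × 280) = 304.25 mm.
c = a/β₁ = 304.25/0.85 = 357.94 mm; ε'_s = 0.003(c − d')/c = 0.0024 ≥ f_y/E_s = 0.0021, so compression steel does yield.
M_n = (A_s − A'_s) f_y (d − a/2) + A'_s f_y (d − d') = [1803060 × (750 − 152.125) + 351540 × (750 − 75)] × 10⁻⁶ = 1078.00 + 237.29 = 1315.29 kN·m.

M_n ≈ 1320 kN·m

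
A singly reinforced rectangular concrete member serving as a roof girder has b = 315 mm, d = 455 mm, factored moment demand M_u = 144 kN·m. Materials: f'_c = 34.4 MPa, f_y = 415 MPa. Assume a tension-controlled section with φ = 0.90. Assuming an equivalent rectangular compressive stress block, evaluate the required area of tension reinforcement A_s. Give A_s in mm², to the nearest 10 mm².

M_n = M_u/φ = 144/0.90 = 160 kN·m.
With M_n = 0.85 f'_c a b (d − a/2), solve the quadratic for a:
a = d − √(d² − 2M_n/(0.85 f'_c b)) = 455 − √(455² − 2 × 160×10⁶/(0.85 × 34.4 × 315)) = 39.93 mm.
A_s = 0.85 f'_c a b / f_y = 0.85 × 34.4 × 39.93 × 315 / 415 = 886.2 mm².

A_s ≈ 890 mm²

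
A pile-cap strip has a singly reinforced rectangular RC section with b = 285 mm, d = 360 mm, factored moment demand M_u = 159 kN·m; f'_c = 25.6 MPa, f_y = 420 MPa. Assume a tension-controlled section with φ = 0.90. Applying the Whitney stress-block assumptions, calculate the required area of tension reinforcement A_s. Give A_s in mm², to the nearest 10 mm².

A_s ≈ 1340 mm²

M_n = M_u/φ = 159/0.90 = 176.667 kN·m.
With M_n = 0.85 f'_c a b (d − a/2), solve the quadratic for a:
a = d − √(d² − 2M_n/(0.85 f'_c b)) = 360 − √(360² − 2 × 176.667×10⁶/(0.85 × 25.6 × 285)) = 90.51 mm.
A_s = 0.85 f'_c a b / f_y = 0.85 × 25.6 × 90.51 × 285 / 420 = 1336.4 mm².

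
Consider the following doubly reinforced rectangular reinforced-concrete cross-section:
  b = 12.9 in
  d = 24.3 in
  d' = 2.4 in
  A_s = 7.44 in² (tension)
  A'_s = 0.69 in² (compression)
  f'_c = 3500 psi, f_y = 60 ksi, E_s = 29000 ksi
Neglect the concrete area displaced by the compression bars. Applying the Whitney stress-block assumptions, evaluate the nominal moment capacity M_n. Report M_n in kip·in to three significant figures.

M_n ≈ 8610 kip·in

Assume both steels yield.
a = (A_s − A'_s) f_y/(0.85 f'_c b) = (7.44 − 0.69) × 60/(0.85 × 3.5 × 12.9) = 10.553 in.
c = a/β₁ = 10.553/0.85 = 12.415 in; ε'_s = 0.003(c − d')/c = 0.0024 ≥ ε_y = 0.0021, so the compression steel yields.
M_n = (A_s − A'_s) f_y (d − a/2) + A'_s f_y (d − d') = 405 × (24.3 − 5.2765) + 41.4 × (24.3 − 2.4) = 7704.5 + 906.7 = 8611.2 kip·in.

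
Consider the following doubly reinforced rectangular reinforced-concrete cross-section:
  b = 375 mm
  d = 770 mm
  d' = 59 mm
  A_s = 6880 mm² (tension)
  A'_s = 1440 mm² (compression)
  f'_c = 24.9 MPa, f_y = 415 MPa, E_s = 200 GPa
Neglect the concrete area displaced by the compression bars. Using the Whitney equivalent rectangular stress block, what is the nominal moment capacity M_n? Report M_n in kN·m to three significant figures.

Assume both tension and compression steel yield.
Net tension couple steel: A_s − A'_s = 5440 mm².
a = (A_s − A'_s) f_y / (0.85 f'_c b) = 2257600/(0.85 × 24.9 × 375) = 284.44 mm.
c = a/β₁ = 284.44/0.85 = 334.64 mm; ε'_s = 0.003(c − d')/c = 0.0025 ≥ f_y/E_s = 0.0021, so compression steel does yield.
M_n = (A_s − A'_s) f_y (d − a/2) + A'_s f_y (d − d') = [2257600 × (770 − 142.22) + 597600 × (770 − 59)] × 10⁻⁶ = 1417.28 + 424.89 = 1842.17 kN·m.

M_n ≈ 1840 kN·m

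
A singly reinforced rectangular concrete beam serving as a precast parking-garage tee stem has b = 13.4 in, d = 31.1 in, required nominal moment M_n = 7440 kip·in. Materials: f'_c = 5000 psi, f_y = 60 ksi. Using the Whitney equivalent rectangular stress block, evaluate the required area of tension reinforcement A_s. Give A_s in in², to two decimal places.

From M_n = 0.85 f'_c a b (d − a/2):
a = d − √(d² − 2M_n/(0.85 f'_c b)) = 31.1 − √(31.1² − 2 × 7440/(0.85 × 5 × 13.4)) = 4.531 in.
A_s = 0.85 f'_c a b / f_y = 0.85 × 5 × 4.531 × 13.4 / 60 = 4.301 in².

A_s ≈ 4.30 in²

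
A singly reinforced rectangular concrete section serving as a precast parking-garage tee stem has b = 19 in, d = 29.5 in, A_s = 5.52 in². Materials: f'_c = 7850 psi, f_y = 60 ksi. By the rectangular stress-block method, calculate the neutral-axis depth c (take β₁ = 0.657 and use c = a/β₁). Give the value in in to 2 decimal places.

c ≈ 3.98 in

T = A_s f_y = 5.52 × 60 = 331.2 kips.
a = T/(0.85 f'_c b) = 331.2/(0.85 × 7.85 × 19) = 2.6125 in.
With β₁ = 0.657, c = a/β₁ = 2.6125/0.657 = 3.98 in.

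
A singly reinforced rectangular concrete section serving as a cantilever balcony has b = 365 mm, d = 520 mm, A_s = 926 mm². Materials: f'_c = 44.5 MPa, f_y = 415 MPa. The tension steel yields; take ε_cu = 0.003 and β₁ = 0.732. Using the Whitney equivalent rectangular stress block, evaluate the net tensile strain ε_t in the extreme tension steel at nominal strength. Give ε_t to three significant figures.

a = A_s f_y/(0.85 f'_c b) = 27.83 mm.
β₁ = 0.732, so c = a/β₁ = 27.83/0.732 = 38.02 mm.
From the linear strain diagram with ε_cu = 0.003: ε_t = 0.003 (d − c)/c = 0.003 × (520 − 38.02)/38.02 = 0.0380.
Since ε_t ≥ 0.005, the section is tension-controlled.

ε_t ≈ 0.0380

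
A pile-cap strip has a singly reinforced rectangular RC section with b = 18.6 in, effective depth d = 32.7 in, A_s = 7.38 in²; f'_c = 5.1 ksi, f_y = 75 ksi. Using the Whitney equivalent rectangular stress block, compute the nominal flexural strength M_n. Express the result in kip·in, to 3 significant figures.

T = A_s f_y = 7.38 × 75 = 553.5 kips.
a = T/(0.85 f'_c b) = 553.5/(0.85 × 5.1 × 18.6) = 6.865 in.
M_n = T(d − a/2) = 553.5 × (32.7 − 3.4325) = 16199.6 kip·in.

M_n ≈ 16200 kip·in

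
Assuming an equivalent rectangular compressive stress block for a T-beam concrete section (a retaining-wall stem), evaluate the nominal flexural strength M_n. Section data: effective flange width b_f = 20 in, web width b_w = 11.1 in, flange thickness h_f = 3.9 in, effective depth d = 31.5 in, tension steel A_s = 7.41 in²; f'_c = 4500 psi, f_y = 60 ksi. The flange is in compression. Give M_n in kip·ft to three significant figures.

M_n ≈ 1050 kip·ft

Tension: T = A_s f_y = 7.41 × 60 = 444.6 kips.
Try a within the flange: a = T/(0.85 f'_c b_f) = 444.6/(0.85 × 4.5 × 20) = 5.812 in.
a = 5.812 > h_f = 3.9 in: the block extends into the web. Split into flange-overhang and web parts.
C_f = 0.85 f'_c (b_f − b_w) h_f = 0.85 × 4.5 × (20 − 11.1) × 3.9 = 132.8 kips.
Remaining web compression depth: a_w = (T − C_f)/(0.85 f'_c b_w) = (444.6 − 132.8)/(0.85 × 4.5 × 11.1) = 7.344 in.
M_n = C_f(d − h_f/2) + (T − C_f)(d − a_w/2) = 132.8 × (31.5 − 1.95) + 311.8 × (31.5 − 3.672) = 3924.2 + 8676.8 = 12601.0 kip·in.
M_n = 12601.0/12 = 1050.08 kip·ft.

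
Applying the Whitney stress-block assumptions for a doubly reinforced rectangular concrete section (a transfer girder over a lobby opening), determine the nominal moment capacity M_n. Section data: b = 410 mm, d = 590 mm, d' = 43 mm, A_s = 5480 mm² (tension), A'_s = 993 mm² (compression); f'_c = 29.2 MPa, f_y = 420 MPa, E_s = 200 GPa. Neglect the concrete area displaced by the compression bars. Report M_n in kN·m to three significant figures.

M_n ≈ 1170 kN·m

Assume both tension and compression steel yield.
Net tension couple steel: A_s − A'_s = 4487 mm².
a = (A_s − A'_s) f_y / (0.85 f'_c b) = 1884540/(0.85 × 29.2 × 410) = 185.19 mm.
c = a/β₁ = 185.19/0.841 = 220.20 mm; ε'_s = 0.003(c − d')/c = 0.0024 ≥ f_y/E_s = 0.0021, so compression steel does yield.
M_n = (A_s − A'_s) f_y (d − a/2) + A'_s f_y (d − d') = [1884540 × (590 − 92.595) + 417060 × (590 − 43)] × 10⁻⁶ = 937.38 + 228.13 = 1165.51 kN·m.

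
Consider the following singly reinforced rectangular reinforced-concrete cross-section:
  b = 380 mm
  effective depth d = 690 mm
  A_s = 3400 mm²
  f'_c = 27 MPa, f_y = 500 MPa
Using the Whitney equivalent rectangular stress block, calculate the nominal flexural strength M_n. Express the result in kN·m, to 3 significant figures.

T = A_s f_y = 3400 × 500 = 1700000 N = 1700 kN.
From C = T: a = T/(0.85 f'_c b) = 1700000/(0.85 × 27 × 380) = 194.93 mm.
M_n = T(d − a/2) = 1700 kN × (690 − 97.465) mm = 1007.31 kN·m.

M_n ≈ 1010 kN·m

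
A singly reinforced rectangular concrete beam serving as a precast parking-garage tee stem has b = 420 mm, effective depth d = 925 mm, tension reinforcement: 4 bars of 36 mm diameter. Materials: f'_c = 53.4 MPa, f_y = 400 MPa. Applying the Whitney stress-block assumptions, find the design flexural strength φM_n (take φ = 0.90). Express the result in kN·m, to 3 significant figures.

φM_n ≈ 1290 kN·m

A_s = 4 × 1018 = 4072 mm².
T = A_s f_y = 4072 × 400 = 1628800 N = 1628.8 kN.
From C = T: a = T/(0.85 f'_c b) = 1628800/(0.85 × 53.4 × 420) = 85.44 mm.
M_n = T(d − a/2) = 1628.8 kN × (925 − 42.72) mm = 1437.06 kN·m.
φM_n = 0.90 × 1437.06 = 1293.35 kN·m.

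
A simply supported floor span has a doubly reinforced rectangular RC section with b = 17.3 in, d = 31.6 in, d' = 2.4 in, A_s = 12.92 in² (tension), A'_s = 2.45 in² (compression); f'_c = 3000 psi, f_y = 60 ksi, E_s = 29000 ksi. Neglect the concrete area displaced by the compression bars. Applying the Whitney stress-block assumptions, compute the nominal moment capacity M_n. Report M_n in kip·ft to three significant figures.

M_n ≈ 1640 kip·ft

Assume both steels yield.
a = (A_s − A'_s) f_y/(0.85 f'_c b) = (12.92 − 2.45) × 60/(0.85 × 3 × 17.3) = 14.240 in.
c = a/β₁ = 14.240/0.85 = 16.753 in; ε'_s = 0.003(c − d')/c = 0.0026 ≥ ε_y = 0.0021, so the compression steel yields.
M_n = (A_s − A'_s) f_y (d − a/2) + A'_s f_y (d − d') = 628.2 × (31.6 − 7.12) + 147 × (31.6 − 2.4) = 15378.3 + 4292.4 = 19670.7 kip·in = 19670.7/12 = 1639.23 kip·ft.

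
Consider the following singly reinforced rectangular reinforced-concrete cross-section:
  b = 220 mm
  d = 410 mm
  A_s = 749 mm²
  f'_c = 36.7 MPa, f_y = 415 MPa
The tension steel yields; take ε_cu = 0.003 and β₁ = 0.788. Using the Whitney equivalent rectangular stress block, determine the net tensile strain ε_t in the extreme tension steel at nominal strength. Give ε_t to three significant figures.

ε_t ≈ 0.0184

a = A_s f_y/(0.85 f'_c b) = 45.29 mm.
β₁ = 0.788, so c = a/β₁ = 45.29/0.788 = 57.47 mm.
From the linear strain diagram with ε_cu = 0.003: ε_t = 0.003 (d − c)/c = 0.003 × (410 − 57.47)/57.47 = 0.0184.
Since ε_t ≥ 0.005, the section is tension-controlled.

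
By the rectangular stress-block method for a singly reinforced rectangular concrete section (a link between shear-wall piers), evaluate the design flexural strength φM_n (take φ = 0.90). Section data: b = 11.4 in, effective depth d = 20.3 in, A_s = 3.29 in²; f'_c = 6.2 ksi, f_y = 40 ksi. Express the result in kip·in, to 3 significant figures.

φM_n ≈ 2270 kip·in

T = A_s f_y = 3.29 × 40 = 131.6 kips.
a = T/(0.85 f'_c b) = 131.6/(0.85 × 6.2 × 11.4) = 2.190 in.
M_n = T(d − a/2) = 131.6 × (20.3 − 1.095) = 2527.4 kip·in.
φM_n = 0.90 × 2527.4 = 2274.7 kip·in.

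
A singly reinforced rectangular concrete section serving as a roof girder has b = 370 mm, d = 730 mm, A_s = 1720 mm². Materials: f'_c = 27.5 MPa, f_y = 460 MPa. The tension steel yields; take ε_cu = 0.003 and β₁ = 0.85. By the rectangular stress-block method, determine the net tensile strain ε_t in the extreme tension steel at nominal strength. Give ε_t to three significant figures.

a = A_s f_y/(0.85 f'_c b) = 91.48 mm.
β₁ = 0.85, so c = a/β₁ = 91.48/0.85 = 107.62 mm.
From the linear strain diagram with ε_cu = 0.003: ε_t = 0.003 (d − c)/c = 0.003 × (730 − 107.62)/107.62 = 0.0173.
Since ε_t ≥ 0.005, the section is tension-controlled.

ε_t ≈ 0.0173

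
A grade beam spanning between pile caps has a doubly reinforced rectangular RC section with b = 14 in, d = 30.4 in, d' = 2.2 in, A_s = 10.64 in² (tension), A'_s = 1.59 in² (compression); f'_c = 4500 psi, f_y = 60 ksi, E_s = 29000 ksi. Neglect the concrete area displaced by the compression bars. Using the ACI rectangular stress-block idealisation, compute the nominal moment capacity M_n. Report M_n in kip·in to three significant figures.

Assume both steels yield.
a = (A_s − A'_s) f_y/(0.85 f'_c b) = (10.64 − 1.59) × 60/(0.85 × 4.5 × 14) = 10.140 in.
c = a/β₁ = 10.140/0.825 = 12.291 in; ε'_s = 0.003(c − d')/c = 0.0025 ≥ ε_y = 0.0021, so the compression steel yields.
M_n = (A_s − A'_s) f_y (d − a/2) + A'_s f_y (d − d') = 543 × (30.4 − 5.07) + 95.4 × (30.4 − 2.2) = 13754.2 + 2690.3 = 16444.5 kip·in.

M_n ≈ 16400 kip·in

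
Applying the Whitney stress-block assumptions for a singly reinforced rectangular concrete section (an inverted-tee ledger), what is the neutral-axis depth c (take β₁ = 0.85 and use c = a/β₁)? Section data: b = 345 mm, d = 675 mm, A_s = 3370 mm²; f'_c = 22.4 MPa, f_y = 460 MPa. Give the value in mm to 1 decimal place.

T = A_s f_y = 3370 × 460 = 1550200 N = 1550.2 kN.
Setting C = 0.85 f'_c a b equal to T: a = 1550200/(0.85 × 22.4 × 345) = 235.994 mm.
With β₁ = 0.85, c = a/β₁ = 235.994/0.85 = 277.6 mm.

c ≈ 277.6 mm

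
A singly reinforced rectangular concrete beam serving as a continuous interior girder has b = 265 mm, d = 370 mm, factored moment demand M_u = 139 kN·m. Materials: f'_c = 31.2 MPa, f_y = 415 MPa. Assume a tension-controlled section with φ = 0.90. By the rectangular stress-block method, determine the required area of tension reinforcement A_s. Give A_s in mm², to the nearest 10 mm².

A_s ≈ 1100 mm²

M_n = M_u/φ = 139/0.90 = 154.444 kN·m.
With M_n = 0.85 f'_c a b (d − a/2), solve the quadratic for a:
a = d − √(d² − 2M_n/(0.85 f'_c b)) = 370 − √(370² − 2 × 154.444×10⁶/(0.85 × 31.2 × 265)) = 65.13 mm.
A_s = 0.85 f'_c a b / f_y = 0.85 × 31.2 × 65.13 × 265 / 415 = 1102.9 mm².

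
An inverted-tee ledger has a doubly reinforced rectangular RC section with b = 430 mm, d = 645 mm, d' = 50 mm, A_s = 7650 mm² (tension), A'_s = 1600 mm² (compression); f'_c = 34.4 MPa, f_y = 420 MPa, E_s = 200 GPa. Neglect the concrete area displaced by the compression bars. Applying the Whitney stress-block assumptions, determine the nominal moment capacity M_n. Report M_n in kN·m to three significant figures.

Assume both tension and compression steel yield.
Net tension couple steel: A_s − A'_s = 6050 mm².
a = (A_s − A'_s) f_y / (0.85 f'_c b) = 2541000/(0.85 × 34.4 × 430) = 202.10 mm.
c = a/β₁ = 202.10/0.804 = 251.37 mm; ε'_s = 0.003(c − d')/c = 0.0024 ≥ f_y/E_s = 0.0021, so compression steel does yield.
M_n = (A_s − A'_s) f_y (d − a/2) + A'_s f_y (d − d') = [2541000 × (645 − 101.05) + 672000 × (645 − 50)] × 10⁻⁶ = 1382.18 + 399.84 = 1782.02 kN·m.

M_n ≈ 1780 kN·m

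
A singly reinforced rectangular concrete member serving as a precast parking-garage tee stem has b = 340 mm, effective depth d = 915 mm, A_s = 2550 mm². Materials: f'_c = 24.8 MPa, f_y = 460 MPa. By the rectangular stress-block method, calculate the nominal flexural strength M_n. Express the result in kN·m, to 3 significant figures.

T = A_s f_y = 2550 × 460 = 1173000 N = 1173 kN.
From C = T: a = T/(0.85 f'_c b) = 1173000/(0.85 × 24.8 × 340) = 163.66 mm.
M_n = T(d − a/2) = 1173 kN × (915 − 81.83) mm = 977.31 kN·m.

M_n ≈ 977 kN·m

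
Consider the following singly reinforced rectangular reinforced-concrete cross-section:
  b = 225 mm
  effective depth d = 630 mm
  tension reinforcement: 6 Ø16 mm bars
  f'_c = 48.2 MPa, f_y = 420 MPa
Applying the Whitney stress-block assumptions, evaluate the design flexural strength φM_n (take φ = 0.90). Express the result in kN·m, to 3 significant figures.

A_s = 6 × 201 = 1206 mm².
T = A_s f_y = 1206 × 420 = 506520 N = 506.52 kN.
From C = T: a = T/(0.85 f'_c b) = 506520/(0.85 × 48.2 × 225) = 54.95 mm.
M_n = T(d − a/2) = 506.52 kN × (630 − 27.475) mm = 305.19 kN·m.
φM_n = 0.90 × 305.19 = 274.67 kN·m.

φM_n ≈ 275 kN·m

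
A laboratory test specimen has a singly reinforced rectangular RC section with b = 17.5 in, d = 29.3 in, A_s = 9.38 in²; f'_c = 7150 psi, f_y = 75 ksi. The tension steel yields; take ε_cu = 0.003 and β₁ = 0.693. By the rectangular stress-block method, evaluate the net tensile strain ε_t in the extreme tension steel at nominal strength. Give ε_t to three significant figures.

a = A_s f_y/(0.85 f'_c b) = 6.615 in.
β₁ = 0.693, so c = a/β₁ = 6.615/0.693 = 9.545 in.
From the linear strain diagram with ε_cu = 0.003: ε_t = 0.003 (d − c)/c = 0.003 × (29.3 − 9.545)/9.545 = 0.00621.
Since ε_t ≥ 0.005, the section is tension-controlled.

ε_t ≈ 0.00621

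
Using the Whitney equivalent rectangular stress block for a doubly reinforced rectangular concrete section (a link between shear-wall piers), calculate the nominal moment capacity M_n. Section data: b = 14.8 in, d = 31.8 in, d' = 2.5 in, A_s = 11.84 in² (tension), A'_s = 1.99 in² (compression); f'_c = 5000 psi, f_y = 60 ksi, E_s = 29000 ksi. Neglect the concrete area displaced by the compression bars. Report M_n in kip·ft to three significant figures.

Assume both steels yield.
a = (A_s − A'_s) f_y/(0.85 f'_c b) = (11.84 − 1.99) × 60/(0.85 × 5 × 14.8) = 9.396 in.
c = a/β₁ = 9.396/0.8 = 11.745 in; ε'_s = 0.003(c − d')/c = 0.0024 ≥ ε_y = 0.0021, so the compression steel yields.
M_n = (A_s − A'_s) f_y (d − a/2) + A'_s f_y (d − d') = 591 × (31.8 − 4.698) + 119.4 × (31.8 − 2.5) = 16017.3 + 3498.4 = 19515.7 kip·in = 19515.7/12 = 1626.31 kip·ft.

M_n ≈ 1630 kip·ft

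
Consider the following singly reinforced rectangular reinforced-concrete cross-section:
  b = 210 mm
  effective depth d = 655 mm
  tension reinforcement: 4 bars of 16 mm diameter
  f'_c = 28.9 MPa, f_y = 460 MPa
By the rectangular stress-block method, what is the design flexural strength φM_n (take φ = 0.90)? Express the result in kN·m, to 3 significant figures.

φM_n ≈ 206 kN·m

A_s = 4 × 201 = 804 mm².
T = A_s f_y = 804 × 460 = 369840 N = 369.84 kN.
From C = T: a = T/(0.85 f'_c b) = 369840/(0.85 × 28.9 × 210) = 71.69 mm.
M_n = T(d − a/2) = 369.84 kN × (655 − 35.845) mm = 228.99 kN·m.
φM_n = 0.90 × 228.99 = 206.09 kN·m.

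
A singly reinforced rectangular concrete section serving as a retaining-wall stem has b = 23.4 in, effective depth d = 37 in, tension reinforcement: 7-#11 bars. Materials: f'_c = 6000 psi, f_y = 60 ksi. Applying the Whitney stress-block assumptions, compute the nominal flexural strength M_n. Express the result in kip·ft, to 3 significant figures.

M_n ≈ 1870 kip·ft

A_s = 7 × 1.56 = 10.92 in².
T = A_s f_y = 10.92 × 60 = 655.2 kips.
a = T/(0.85 f'_c b) = 655.2/(0.85 × 6 × 23.4) = 5.490 in.
M_n = T(d − a/2) = 655.2 × (37 − 2.745) = 22443.9 kip·in = 22443.9/12 = 1870.33 kip·ft.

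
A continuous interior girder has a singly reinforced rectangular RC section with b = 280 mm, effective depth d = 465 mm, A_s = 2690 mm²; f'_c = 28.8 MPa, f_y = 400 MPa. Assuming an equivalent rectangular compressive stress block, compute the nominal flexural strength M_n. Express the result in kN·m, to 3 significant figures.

M_n ≈ 416 kN·m

T = A_s f_y = 2690 × 400 = 1076000 N = 1076 kN.
From C = T: a = T/(0.85 f'_c b) = 1076000/(0.85 × 28.8 × 280) = 156.98 mm.
M_n = T(d − a/2) = 1076 kN × (465 − 78.49) mm = 415.88 kN·m.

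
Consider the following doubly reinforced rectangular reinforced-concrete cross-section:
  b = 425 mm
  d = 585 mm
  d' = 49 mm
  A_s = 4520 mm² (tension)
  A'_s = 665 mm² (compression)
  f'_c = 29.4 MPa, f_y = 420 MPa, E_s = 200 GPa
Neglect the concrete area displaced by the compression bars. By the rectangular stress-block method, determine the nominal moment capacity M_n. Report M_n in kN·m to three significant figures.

M_n ≈ 973 kN·m

Assume both tension and compression steel yield.
Net tension couple steel: A_s − A'_s = 3855 mm².
a = (A_s − A'_s) f_y / (0.85 f'_c b) = 1619100/(0.85 × 29.4 × 425) = 152.45 mm.
c = a/β₁ = 152.45/0.84 = 181.49 mm; ε'_s = 0.003(c − d')/c = 0.0022 ≥ f_y/E_s = 0.0021, so compression steel does yield.
M_n = (A_s − A'_s) f_y (d − a/2) + A'_s f_y (d − d') = [1619100 × (585 − 76.225) + 279300 × (585 − 49)] × 10⁻⁶ = 823.76 + 149.70 = 973.46 kN·m.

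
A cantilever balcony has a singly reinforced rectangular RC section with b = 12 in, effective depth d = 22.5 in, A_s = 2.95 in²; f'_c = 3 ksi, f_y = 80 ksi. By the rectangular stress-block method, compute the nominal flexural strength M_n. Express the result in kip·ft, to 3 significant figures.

M_n ≈ 367 kip·ft

T = A_s f_y = 2.95 × 80 = 236 kips.
a = T/(0.85 f'_c b) = 236/(0.85 × 3 × 12) = 7.712 in.
M_n = T(d − a/2) = 236 × (22.5 − 3.856) = 4400.0 kip·in = 4400.0/12 = 366.67 kip·ft.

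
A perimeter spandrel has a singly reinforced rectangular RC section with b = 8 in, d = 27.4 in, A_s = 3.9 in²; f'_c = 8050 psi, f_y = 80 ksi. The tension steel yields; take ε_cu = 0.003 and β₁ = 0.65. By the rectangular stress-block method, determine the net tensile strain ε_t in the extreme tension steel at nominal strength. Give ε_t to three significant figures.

a = A_s f_y/(0.85 f'_c b) = 5.700 in.
β₁ = 0.65, so c = a/β₁ = 5.700/0.65 = 8.769 in.
From the linear strain diagram with ε_cu = 0.003: ε_t = 0.003 (d − c)/c = 0.003 × (27.4 − 8.769)/8.769 = 0.00637.
Since ε_t ≥ 0.005, the section is tension-controlled.

ε_t ≈ 0.00637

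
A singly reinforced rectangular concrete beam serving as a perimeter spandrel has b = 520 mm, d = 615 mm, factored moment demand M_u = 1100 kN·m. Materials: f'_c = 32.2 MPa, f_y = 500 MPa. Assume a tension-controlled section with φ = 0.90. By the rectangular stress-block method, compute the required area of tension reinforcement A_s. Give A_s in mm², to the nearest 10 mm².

A_s ≈ 4570 mm²

M_n = M_u/φ = 1100/0.90 = 1222.22 kN·m.
With M_n = 0.85 f'_c a b (d − a/2), solve the quadratic for a:
a = d − √(d² − 2M_n/(0.85 f'_c b)) = 615 − √(615² − 2 × 1222.22×10⁶/(0.85 × 32.2 × 520)) = 160.61 mm.
A_s = 0.85 f'_c a b / f_y = 0.85 × 32.2 × 160.61 × 520 / 500 = 4571.7 mm².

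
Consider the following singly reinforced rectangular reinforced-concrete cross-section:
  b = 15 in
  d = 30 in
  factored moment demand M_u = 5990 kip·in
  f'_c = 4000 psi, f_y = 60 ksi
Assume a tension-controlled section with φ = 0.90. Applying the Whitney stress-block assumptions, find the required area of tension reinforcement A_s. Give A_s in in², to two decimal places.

M_n = M_u/φ = 5990/0.90 = 6655.56 kip·in.
From M_n = 0.85 f'_c a b (d − a/2):
a = d − √(d² − 2M_n/(0.85 f'_c b)) = 30 − √(30² − 2 × 6655.56/(0.85 × 4 × 15)) = 4.722 in.
A_s = 0.85 f'_c a b / f_y = 0.85 × 4 × 4.722 × 15 / 60 = 4.014 in².

A_s ≈ 4.01 in²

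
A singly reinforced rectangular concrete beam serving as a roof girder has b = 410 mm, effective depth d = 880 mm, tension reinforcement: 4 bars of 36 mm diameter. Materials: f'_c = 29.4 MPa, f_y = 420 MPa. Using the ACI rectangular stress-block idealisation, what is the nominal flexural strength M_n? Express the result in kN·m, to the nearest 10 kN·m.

A_s = 4 × 1018 = 4072 mm².
T = A_s f_y = 4072 × 420 = 1710240 N = 1710.24 kN.
From C = T: a = T/(0.85 f'_c b) = 1710240/(0.85 × 29.4 × 410) = 166.92 mm.
M_n = T(d − a/2) = 1710.24 kN × (880 − 83.46) mm = 1362.27 kN·m.

M_n ≈ 1360 kN·m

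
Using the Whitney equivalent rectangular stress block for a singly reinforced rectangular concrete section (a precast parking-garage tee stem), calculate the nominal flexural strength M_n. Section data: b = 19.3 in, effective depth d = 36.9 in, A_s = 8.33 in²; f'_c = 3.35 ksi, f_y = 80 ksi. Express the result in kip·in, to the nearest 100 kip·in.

T = A_s f_y = 8.33 × 80 = 666.4 kips.
a = T/(0.85 f'_c b) = 666.4/(0.85 × 3.35 × 19.3) = 12.126 in.
M_n = T(d − a/2) = 666.4 × (36.9 − 6.063) = 20549.8 kip·in.

M_n ≈ 20500 kip·in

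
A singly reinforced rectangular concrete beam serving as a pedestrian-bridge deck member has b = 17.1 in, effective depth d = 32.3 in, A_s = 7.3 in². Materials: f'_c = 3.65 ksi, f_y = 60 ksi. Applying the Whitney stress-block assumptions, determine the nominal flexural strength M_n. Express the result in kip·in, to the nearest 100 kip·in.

T = A_s f_y = 7.3 × 60 = 438 kips.
a = T/(0.85 f'_c b) = 438/(0.85 × 3.65 × 17.1) = 8.256 in.
M_n = T(d − a/2) = 438 × (32.3 − 4.128) = 12339.3 kip·in.

M_n ≈ 12300 kip·in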